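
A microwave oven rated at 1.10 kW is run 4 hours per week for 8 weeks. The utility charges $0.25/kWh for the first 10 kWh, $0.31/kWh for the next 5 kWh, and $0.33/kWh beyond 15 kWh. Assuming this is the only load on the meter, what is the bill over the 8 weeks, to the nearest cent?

Runtime = 4 h/week × 8 weeks = 32 h
Energy = 1.1 kW × 32 h = 35.2 kWh
Tier 1 (0–10 kWh): 10 × $0.25 = $2.5
Tier 2 (10–15 kWh): 5 × $0.31 = $1.55
Above 15 kWh: 20.2 × $0.33 = $6.666
Bill = $10.72

$10.72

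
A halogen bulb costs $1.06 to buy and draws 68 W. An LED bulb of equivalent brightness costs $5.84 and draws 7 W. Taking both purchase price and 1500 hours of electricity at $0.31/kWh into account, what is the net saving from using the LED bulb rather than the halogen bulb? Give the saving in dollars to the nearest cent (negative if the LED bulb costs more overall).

$23.59

halogen bulb: $1.06 + (68/1000) kW × 1500 h × $0.31 = $1.06 + $31.62 = $32.68
LED bulb: $5.84 + (7/1000) kW × 1500 h × $0.31 = $5.84 + $3.255 = $9.095
Saving = $32.68 − $9.095 = $23.585 → $23.59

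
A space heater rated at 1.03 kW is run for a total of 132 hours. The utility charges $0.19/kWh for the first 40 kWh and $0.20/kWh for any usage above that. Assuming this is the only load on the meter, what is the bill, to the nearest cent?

Energy = 1.03 kW × 132 h = 135.96 kWh
Tier 1 (0–40 kWh): 40 × $0.19 = $7.6
Above 40 kWh: 95.96 × $0.20 = $19.192
Bill = $26.79

$26.79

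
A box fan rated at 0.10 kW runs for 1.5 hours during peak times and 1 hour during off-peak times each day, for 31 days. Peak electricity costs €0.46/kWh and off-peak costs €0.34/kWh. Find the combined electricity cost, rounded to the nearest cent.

Peak energy = 0.1 kW × 1.5 h × 31 = 4.65 kWh
Off-peak energy = 0.1 kW × 1 h × 31 = 3.1 kWh
Cost = 4.65 × €0.46 + 3.1 × €0.34 = €2.139 + €1.054 = €3.19

€3.19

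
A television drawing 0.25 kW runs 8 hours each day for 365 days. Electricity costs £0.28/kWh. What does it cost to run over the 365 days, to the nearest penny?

Runtime = 8 h/day × 365 days = 2920 h
Energy = 0.25 kW × 2920 h = 730 kWh
Cost = 730 kWh × £0.28/kWh = £204.40

£204.40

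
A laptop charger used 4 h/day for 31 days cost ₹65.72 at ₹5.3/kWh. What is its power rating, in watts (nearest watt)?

100 W

Energy = ₹65.72 ÷ ₹5.3/kWh = 12.4 kWh
Runtime = 4 h/day × 31 days = 124 h
Power = 12.4 kWh ÷ 124 h = 0.1 kW = 100 W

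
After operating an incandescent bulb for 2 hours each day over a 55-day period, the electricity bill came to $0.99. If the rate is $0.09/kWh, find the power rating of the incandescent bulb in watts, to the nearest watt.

100 W

Energy = $0.99 ÷ $0.09/kWh = 11 kWh
Runtime = 2 h/day × 55 days = 110 h
Power = 11 kWh ÷ 110 h = 0.1 kW = 100 W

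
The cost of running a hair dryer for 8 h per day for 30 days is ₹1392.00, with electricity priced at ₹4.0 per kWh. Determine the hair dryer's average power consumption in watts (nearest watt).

1450 W

Energy = ₹1392.00 ÷ ₹4.0/kWh = 348 kWh
Runtime = 8 h/day × 30 days = 240 h
Power = 348 kWh ÷ 240 h = 1.45 kW = 1450 W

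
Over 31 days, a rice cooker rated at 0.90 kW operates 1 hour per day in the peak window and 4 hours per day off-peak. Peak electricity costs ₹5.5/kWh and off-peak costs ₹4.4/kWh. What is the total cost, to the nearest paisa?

₹644.49

Peak energy = 0.9 kW × 1 h × 31 = 27.9 kWh
Off-peak energy = 0.9 kW × 4 h × 31 = 111.6 kWh
Cost = 27.9 × ₹5.5 + 111.6 × ₹4.4 = ₹153.45 + ₹491.04 = ₹644.49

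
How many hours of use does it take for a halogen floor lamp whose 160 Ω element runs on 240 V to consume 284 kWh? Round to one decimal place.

788.9 h

Power = V²/R = 240²/160 = 360 W = 0.36 kW
Hours = 284 kWh ÷ 0.36 kW = 788.9 h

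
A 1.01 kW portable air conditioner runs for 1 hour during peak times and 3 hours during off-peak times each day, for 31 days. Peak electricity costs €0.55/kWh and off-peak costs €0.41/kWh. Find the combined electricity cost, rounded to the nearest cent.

€55.73

Peak energy = 1.01 kW × 1 h × 31 = 31.31 kWh
Off-peak energy = 1.01 kW × 3 h × 31 = 93.93 kWh
Cost = 31.31 × €0.55 + 93.93 × €0.41 = €17.2205 + €38.5113 = €55.73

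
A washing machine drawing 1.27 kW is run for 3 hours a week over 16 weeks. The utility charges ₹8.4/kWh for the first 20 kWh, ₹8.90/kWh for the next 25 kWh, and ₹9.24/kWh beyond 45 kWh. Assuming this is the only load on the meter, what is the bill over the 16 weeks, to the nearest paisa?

Runtime = 3 h/week × 16 weeks = 48 h
Energy = 1.27 kW × 48 h = 60.96 kWh
Tier 1 (0–20 kWh): 20 × ₹8.4 = ₹168
Tier 2 (20–45 kWh): 25 × ₹8.90 = ₹222.5
Above 45 kWh: 15.96 × ₹9.24 = ₹147.4704
Bill = ₹537.97

₹537.97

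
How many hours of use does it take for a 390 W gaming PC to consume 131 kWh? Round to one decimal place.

Hours = 131 kWh ÷ 0.39 kW = 335.9 h

335.9 h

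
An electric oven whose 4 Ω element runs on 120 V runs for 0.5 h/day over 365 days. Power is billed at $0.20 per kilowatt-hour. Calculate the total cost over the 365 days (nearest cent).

Power = V²/R = 120²/4 = 3600 W = 3.6 kW
Runtime = 0.5 h/day × 365 days = 182.5 h
Energy = 3.6 kW × 182.5 h = 657 kWh
Cost = 657 kWh × $0.20/kWh = $131.40

$131.40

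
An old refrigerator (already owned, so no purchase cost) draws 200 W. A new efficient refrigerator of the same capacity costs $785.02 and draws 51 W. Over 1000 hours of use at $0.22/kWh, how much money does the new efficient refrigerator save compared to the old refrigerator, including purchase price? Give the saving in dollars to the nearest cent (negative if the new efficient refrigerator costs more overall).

old refrigerator: $0.00 + (200/1000) kW × 1000 h × $0.22 = $0.00 + $44 = $44
new efficient refrigerator: $785.02 + (51/1000) kW × 1000 h × $0.22 = $785.02 + $11.22 = $796.24
Saving = $44 − $796.24 = −$752.24

-$752.24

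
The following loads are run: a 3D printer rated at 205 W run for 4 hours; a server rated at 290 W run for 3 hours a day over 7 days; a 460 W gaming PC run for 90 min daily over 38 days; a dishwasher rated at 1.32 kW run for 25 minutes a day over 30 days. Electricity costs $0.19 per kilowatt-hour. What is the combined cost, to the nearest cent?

3D printer: 0.205 kW × 4 h = 0.82 kWh
server: Runtime = 3 h/day × 7 days = 21 h
server: 0.29 kW × 21 h = 6.09 kWh
gaming PC: Runtime = 90 min × 38 = 3420 min = 57 h
gaming PC: 0.46 kW × 57 h = 26.22 kWh
dishwasher: Runtime = 25 min × 30 = 750 min = 12.5 h
dishwasher: 1.32 kW × 12.5 h = 16.5 kWh
Total energy = 49.63 kWh
Cost = 49.63 × $0.19 = $9.43

$9.43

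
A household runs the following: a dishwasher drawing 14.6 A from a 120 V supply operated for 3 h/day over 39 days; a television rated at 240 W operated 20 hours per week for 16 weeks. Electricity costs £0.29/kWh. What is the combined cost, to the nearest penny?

dishwasher: Power = 14.6 A × 120 V = 1752 W = 1.752 kW
dishwasher: Runtime = 3 h/day × 39 days = 117 h
dishwasher: 1.752 kW × 117 h = 204.984 kWh
television: Runtime = 20 h/week × 16 weeks = 320 h
television: 0.24 kW × 320 h = 76.8 kWh
Total energy = 281.784 kWh
Cost = 281.784 × £0.29 = £81.72

£81.72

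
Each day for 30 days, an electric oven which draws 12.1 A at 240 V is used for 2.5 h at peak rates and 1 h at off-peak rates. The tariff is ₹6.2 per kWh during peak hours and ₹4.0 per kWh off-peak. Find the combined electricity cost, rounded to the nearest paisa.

₹1698.84

Power = 12.1 A × 240 V = 2904 W = 2.904 kW
Peak energy = 2.904 kW × 2.5 h × 30 = 217.8 kWh
Off-peak energy = 2.904 kW × 1 h × 30 = 87.12 kWh
Cost = 217.8 × ₹6.2 + 87.12 × ₹4.0 = ₹1350.36 + ₹348.48 = ₹1698.84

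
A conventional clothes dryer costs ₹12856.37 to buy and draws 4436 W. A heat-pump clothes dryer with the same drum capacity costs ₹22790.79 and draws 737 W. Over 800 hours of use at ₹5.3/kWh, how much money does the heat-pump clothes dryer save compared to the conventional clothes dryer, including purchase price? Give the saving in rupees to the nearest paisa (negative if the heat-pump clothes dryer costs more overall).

₹5749.34

conventional clothes dryer: ₹12856.37 + (4436/1000) kW × 800 h × ₹5.3 = ₹12856.37 + ₹18808.64 = ₹31665.01
heat-pump clothes dryer: ₹22790.79 + (737/1000) kW × 800 h × ₹5.3 = ₹22790.79 + ₹3124.88 = ₹25915.67
Saving = ₹31665.01 − ₹25915.67 = ₹5749.34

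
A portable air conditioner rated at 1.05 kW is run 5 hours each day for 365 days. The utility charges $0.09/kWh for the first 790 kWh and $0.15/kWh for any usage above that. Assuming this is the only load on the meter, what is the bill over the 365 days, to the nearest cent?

$240.04

Runtime = 5 h/day × 365 days = 1825 h
Energy = 1.05 kW × 1825 h = 1916.25 kWh
Tier 1 (0–790 kWh): 790 × $0.09 = $71.1
Above 790 kWh: 1126.25 × $0.15 = $168.9375
Bill = $240.04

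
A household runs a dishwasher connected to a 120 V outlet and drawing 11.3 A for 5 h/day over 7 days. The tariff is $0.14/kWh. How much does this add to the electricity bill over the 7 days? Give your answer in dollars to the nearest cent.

$6.64

Power = 11.3 A × 120 V = 1356 W = 1.356 kW
Runtime = 5 h/day × 7 days = 35 h
Energy = 1.356 kW × 35 h = 47.46 kWh
Cost = 47.46 kWh × $0.14/kWh = $6.64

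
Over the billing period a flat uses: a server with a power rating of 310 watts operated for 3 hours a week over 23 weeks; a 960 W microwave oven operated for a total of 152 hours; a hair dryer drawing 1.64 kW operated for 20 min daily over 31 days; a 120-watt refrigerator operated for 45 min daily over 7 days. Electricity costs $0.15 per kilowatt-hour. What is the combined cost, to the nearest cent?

$27.73

server: Runtime = 3 h/week × 23 weeks = 69 h
server: 0.31 kW × 69 h = 21.39 kWh
microwave oven: 0.96 kW × 152 h = 145.92 kWh
hair dryer: Runtime = 20 min × 31 = 620 min = 10.333333… h
hair dryer: 1.64 kW × 10.333333… h = 16.946666… kWh
refrigerator: Runtime = 45 min × 7 = 315 min = 5.25 h
refrigerator: 0.12 kW × 5.25 h = 0.63 kWh
Total energy = 184.886666… kWh
Cost = 184.886666… × $0.15 = $27.73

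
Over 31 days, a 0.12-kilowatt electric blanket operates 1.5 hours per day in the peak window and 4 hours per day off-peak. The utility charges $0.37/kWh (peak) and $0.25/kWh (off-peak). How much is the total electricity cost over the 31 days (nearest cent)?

$5.78

Peak energy = 0.12 kW × 1.5 h × 31 = 5.58 kWh
Off-peak energy = 0.12 kW × 4 h × 31 = 14.88 kWh
Cost = 5.58 × $0.37 + 14.88 × $0.25 = $2.0646 + $3.72 = $5.78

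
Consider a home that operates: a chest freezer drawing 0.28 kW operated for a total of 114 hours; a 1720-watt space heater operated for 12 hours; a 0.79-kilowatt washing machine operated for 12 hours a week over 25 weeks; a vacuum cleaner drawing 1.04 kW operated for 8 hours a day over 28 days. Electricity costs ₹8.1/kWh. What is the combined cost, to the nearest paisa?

₹4232.41

chest freezer: 0.28 kW × 114 h = 31.92 kWh
space heater: 1.72 kW × 12 h = 20.64 kWh
washing machine: Runtime = 12 h/week × 25 weeks = 300 h
washing machine: 0.79 kW × 300 h = 237 kWh
vacuum cleaner: Runtime = 8 h/day × 28 days = 224 h
vacuum cleaner: 1.04 kW × 224 h = 232.96 kWh
Total energy = 522.52 kWh
Cost = 522.52 × ₹8.1 = ₹4232.41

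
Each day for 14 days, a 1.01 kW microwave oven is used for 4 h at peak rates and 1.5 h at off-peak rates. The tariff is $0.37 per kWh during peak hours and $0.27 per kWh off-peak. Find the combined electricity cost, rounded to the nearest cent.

Peak energy = 1.01 kW × 4 h × 14 = 56.56 kWh
Off-peak energy = 1.01 kW × 1.5 h × 14 = 21.21 kWh
Cost = 56.56 × $0.37 + 21.21 × $0.27 = $20.9272 + $5.7267 = $26.65

$26.65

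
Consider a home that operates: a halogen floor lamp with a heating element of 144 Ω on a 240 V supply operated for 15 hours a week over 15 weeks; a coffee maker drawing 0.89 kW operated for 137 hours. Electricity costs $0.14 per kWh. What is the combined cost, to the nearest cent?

halogen floor lamp: Power = V²/R = 240²/144 = 400 W = 0.4 kW
halogen floor lamp: Runtime = 15 h/week × 15 weeks = 225 h
halogen floor lamp: 0.4 kW × 225 h = 90 kWh
coffee maker: 0.89 kW × 137 h = 121.93 kWh
Total energy = 211.93 kWh
Cost = 211.93 × $0.14 = $29.67

$29.67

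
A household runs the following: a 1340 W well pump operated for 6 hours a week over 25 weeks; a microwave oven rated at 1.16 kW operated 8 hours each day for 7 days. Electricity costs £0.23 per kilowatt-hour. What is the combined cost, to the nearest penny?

well pump: Runtime = 6 h/week × 25 weeks = 150 h
well pump: 1.34 kW × 150 h = 201 kWh
microwave oven: Runtime = 8 h/day × 7 days = 56 h
microwave oven: 1.16 kW × 56 h = 64.96 kWh
Total energy = 265.96 kWh
Cost = 265.96 × £0.23 = £61.17

£61.17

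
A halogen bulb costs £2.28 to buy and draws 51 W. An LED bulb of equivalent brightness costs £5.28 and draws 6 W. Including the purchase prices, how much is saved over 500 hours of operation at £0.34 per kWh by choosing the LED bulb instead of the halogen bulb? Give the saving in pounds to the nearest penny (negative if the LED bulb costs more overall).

£4.65

halogen bulb: £2.28 + (51/1000) kW × 500 h × £0.34 = £2.28 + £8.67 = £10.95
LED bulb: £5.28 + (6/1000) kW × 500 h × £0.34 = £5.28 + £1.02 = £6.3
Saving = £10.95 − £6.3 = £4.65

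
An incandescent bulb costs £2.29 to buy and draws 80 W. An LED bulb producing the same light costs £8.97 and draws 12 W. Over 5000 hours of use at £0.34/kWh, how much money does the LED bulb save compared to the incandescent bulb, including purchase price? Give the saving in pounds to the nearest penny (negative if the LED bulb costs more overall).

£108.92

incandescent bulb: £2.29 + (80/1000) kW × 5000 h × £0.34 = £2.29 + £136 = £138.29
LED bulb: £8.97 + (12/1000) kW × 5000 h × £0.34 = £8.97 + £20.4 = £29.37
Saving = £138.29 − £29.37 = £108.92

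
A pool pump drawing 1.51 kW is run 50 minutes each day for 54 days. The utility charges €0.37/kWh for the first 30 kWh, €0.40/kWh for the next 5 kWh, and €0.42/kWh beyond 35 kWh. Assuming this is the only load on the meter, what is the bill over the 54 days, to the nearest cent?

Runtime = 50 min × 54 = 2700 min = 45 h
Energy = 1.51 kW × 45 h = 67.95 kWh
Tier 1 (0–30 kWh): 30 × €0.37 = €11.1
Tier 2 (30–35 kWh): 5 × €0.40 = €2
Above 35 kWh: 32.95 × €0.42 = €13.839
Bill = €26.94

€26.94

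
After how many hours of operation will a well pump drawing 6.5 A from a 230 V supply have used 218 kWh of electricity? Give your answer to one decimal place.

145.8 h

Power = 6.5 A × 230 V = 1495 W = 1.495 kW
Hours = 218 kWh ÷ 1.495 kW = 145.8 h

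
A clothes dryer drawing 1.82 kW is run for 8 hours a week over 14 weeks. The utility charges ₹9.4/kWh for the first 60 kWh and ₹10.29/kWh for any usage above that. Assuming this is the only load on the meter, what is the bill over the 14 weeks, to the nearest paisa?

Runtime = 8 h/week × 14 weeks = 112 h
Energy = 1.82 kW × 112 h = 203.84 kWh
Tier 1 (0–60 kWh): 60 × ₹9.4 = ₹564
Above 60 kWh: 143.84 × ₹10.29 = ₹1480.1136
Bill = ₹2044.11

₹2044.11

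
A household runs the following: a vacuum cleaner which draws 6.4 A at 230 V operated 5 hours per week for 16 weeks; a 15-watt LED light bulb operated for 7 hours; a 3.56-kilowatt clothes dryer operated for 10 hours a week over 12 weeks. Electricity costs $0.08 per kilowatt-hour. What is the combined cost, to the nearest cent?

vacuum cleaner: Power = 6.4 A × 230 V = 1472 W = 1.472 kW
vacuum cleaner: Runtime = 5 h/week × 16 weeks = 80 h
vacuum cleaner: 1.472 kW × 80 h = 117.76 kWh
LED light bulb: 0.015 kW × 7 h = 0.105 kWh
clothes dryer: Runtime = 10 h/week × 12 weeks = 120 h
clothes dryer: 3.56 kW × 120 h = 427.2 kWh
Total energy = 545.065 kWh
Cost = 545.065 × $0.08 = $43.61

$43.61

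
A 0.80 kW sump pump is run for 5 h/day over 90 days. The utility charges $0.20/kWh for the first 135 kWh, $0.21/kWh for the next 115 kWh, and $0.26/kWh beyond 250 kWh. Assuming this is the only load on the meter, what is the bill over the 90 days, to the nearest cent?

$79.75

Runtime = 5 h/day × 90 days = 450 h
Energy = 0.8 kW × 450 h = 360 kWh
Tier 1 (0–135 kWh): 135 × $0.20 = $27
Tier 2 (135–250 kWh): 115 × $0.21 = $24.15
Above 250 kWh: 110 × $0.26 = $28.6
Bill = $79.75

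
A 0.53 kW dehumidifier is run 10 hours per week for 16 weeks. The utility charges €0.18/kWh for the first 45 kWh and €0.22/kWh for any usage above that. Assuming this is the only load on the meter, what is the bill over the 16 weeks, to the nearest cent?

Runtime = 10 h/week × 16 weeks = 160 h
Energy = 0.53 kW × 160 h = 84.8 kWh
Tier 1 (0–45 kWh): 45 × €0.18 = €8.1
Above 45 kWh: 39.8 × €0.22 = €8.756
Bill = €16.86

€16.86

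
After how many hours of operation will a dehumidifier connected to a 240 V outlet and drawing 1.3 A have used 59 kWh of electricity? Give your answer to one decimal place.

Power = 1.3 A × 240 V = 312 W = 0.312 kW
Hours = 59 kWh ÷ 0.312 kW = 189.1 h

189.1 h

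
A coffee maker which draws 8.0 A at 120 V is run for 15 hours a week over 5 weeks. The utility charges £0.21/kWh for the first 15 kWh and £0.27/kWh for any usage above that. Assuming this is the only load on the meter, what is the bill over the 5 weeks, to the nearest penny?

Power = 8.0 A × 120 V = 960 W = 0.96 kW
Runtime = 15 h/week × 5 weeks = 75 h
Energy = 0.96 kW × 75 h = 72 kWh
Tier 1 (0–15 kWh): 15 × £0.21 = £3.15
Above 15 kWh: 57 × £0.27 = £15.39
Bill = £18.54

£18.54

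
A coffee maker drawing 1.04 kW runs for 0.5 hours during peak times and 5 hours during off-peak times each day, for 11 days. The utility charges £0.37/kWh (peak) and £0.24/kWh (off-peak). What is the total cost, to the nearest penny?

£15.84

Peak energy = 1.04 kW × 0.5 h × 11 = 5.72 kWh
Off-peak energy = 1.04 kW × 5 h × 11 = 57.2 kWh
Cost = 5.72 × £0.37 + 57.2 × £0.24 = £2.1164 + £13.728 = £15.84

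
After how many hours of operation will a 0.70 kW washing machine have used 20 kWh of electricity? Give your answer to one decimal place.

Hours = 20 kWh ÷ 0.7 kW = 28.6 h

28.6 h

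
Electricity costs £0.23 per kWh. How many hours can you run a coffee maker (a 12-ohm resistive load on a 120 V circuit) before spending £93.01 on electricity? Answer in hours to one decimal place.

337.0 h

Power = V²/R = 120²/12 = 1200 W = 1.2 kW
Energy available = £93.01 ÷ £0.23/kWh = 404.3913 kWh
Hours = 404.3913 kWh ÷ 1.2 kW = 337.0 h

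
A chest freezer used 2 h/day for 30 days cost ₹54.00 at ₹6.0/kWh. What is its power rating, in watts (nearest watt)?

150 W

Energy = ₹54.00 ÷ ₹6.0/kWh = 9 kWh
Runtime = 2 h/day × 30 days = 60 h
Power = 9 kWh ÷ 60 h = 0.15 kW = 150 W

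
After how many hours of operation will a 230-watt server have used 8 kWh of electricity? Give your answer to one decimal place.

34.8 h

Hours = 8 kWh ÷ 0.23 kW = 34.8 h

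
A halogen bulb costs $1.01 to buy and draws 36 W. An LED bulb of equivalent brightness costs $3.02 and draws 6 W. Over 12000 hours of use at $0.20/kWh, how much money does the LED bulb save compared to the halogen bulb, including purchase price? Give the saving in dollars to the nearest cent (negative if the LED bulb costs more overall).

halogen bulb: $1.01 + (36/1000) kW × 12000 h × $0.20 = $1.01 + $86.4 = $87.41
LED bulb: $3.02 + (6/1000) kW × 12000 h × $0.20 = $3.02 + $14.4 = $17.42
Saving = $87.41 − $17.42 = $69.99

$69.99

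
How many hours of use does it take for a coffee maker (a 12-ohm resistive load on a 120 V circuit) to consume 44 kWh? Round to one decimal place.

36.7 h

Power = V²/R = 120²/12 = 1200 W = 1.2 kW
Hours = 44 kWh ÷ 1.2 kW = 36.7 h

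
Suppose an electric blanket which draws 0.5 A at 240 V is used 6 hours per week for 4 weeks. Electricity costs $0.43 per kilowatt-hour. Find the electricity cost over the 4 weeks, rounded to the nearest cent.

$1.24

Power = 0.5 A × 240 V = 120 W = 0.12 kW
Runtime = 6 h/week × 4 weeks = 24 h
Energy = 0.12 kW × 24 h = 2.88 kWh
Cost = 2.88 kWh × $0.43/kWh = $1.24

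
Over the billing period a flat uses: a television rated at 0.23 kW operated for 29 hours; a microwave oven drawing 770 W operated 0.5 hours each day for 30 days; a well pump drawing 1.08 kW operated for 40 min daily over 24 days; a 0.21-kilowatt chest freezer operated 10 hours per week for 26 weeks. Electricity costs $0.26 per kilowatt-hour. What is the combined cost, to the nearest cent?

$23.43

television: 0.23 kW × 29 h = 6.67 kWh
microwave oven: Runtime = 0.5 h/day × 30 days = 15 h
microwave oven: 0.77 kW × 15 h = 11.55 kWh
well pump: Runtime = 40 min × 24 = 960 min = 16 h
well pump: 1.08 kW × 16 h = 17.28 kWh
chest freezer: Runtime = 10 h/week × 26 weeks = 260 h
chest freezer: 0.21 kW × 260 h = 54.6 kWh
Total energy = 90.1 kWh
Cost = 90.1 × $0.26 = $23.43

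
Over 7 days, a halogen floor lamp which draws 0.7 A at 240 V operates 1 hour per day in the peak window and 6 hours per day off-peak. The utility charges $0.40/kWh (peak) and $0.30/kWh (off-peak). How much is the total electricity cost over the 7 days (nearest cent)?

Power = 0.7 A × 240 V = 168 W = 0.168 kW
Peak energy = 0.168 kW × 1 h × 7 = 1.176 kWh
Off-peak energy = 0.168 kW × 6 h × 7 = 7.056 kWh
Cost = 1.176 × $0.40 + 7.056 × $0.30 = $0.4704 + $2.1168 = $2.59

$2.59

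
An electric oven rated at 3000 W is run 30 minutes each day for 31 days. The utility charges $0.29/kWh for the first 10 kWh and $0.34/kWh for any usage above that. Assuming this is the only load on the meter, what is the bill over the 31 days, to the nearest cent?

$15.31

Runtime = 30 min × 31 = 930 min = 15.5 h
Energy = 3 kW × 15.5 h = 46.5 kWh
Tier 1 (0–10 kWh): 10 × $0.29 = $2.9
Above 10 kWh: 36.5 × $0.34 = $12.41
Bill = $15.31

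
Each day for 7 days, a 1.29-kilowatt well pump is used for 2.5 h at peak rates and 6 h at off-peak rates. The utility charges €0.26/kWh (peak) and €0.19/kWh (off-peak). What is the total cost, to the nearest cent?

Peak energy = 1.29 kW × 2.5 h × 7 = 22.575 kWh
Off-peak energy = 1.29 kW × 6 h × 7 = 54.18 kWh
Cost = 22.575 × €0.26 + 54.18 × €0.19 = €5.8695 + €10.2942 = €16.16

€16.16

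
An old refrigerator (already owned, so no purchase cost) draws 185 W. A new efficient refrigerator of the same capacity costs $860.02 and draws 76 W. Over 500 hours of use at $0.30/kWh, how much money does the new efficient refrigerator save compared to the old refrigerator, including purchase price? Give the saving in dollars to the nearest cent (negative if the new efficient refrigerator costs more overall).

old refrigerator: $0.00 + (185/1000) kW × 500 h × $0.30 = $0.00 + $27.75 = $27.75
new efficient refrigerator: $860.02 + (76/1000) kW × 500 h × $0.30 = $860.02 + $11.4 = $871.42
Saving = $27.75 − $871.42 = −$843.67

-$843.67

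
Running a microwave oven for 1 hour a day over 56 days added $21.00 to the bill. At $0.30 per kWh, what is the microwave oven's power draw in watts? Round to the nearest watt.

Energy = $21.00 ÷ $0.30/kWh = 70 kWh
Runtime = 1 h/day × 56 days = 56 h
Power = 70 kWh ÷ 56 h = 1.25 kW = 1250 W

1250 W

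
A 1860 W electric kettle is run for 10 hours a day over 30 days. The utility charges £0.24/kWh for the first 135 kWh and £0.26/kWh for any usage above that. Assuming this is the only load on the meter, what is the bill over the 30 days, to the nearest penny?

Runtime = 10 h/day × 30 days = 300 h
Energy = 1.86 kW × 300 h = 558 kWh
Tier 1 (0–135 kWh): 135 × £0.24 = £32.4
Above 135 kWh: 423 × £0.26 = £109.98
Bill = £142.38

£142.38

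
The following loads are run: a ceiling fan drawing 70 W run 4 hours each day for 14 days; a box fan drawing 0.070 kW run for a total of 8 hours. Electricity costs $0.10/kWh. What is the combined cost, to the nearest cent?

ceiling fan: Runtime = 4 h/day × 14 days = 56 h
ceiling fan: 0.07 kW × 56 h = 3.92 kWh
box fan: 0.07 kW × 8 h = 0.56 kWh
Total energy = 4.48 kWh
Cost = 4.48 × $0.10 = $0.45

$0.45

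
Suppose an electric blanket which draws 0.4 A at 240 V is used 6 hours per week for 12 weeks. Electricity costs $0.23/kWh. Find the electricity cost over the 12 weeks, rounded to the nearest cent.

$1.59

Power = 0.4 A × 240 V = 96 W = 0.096 kW
Runtime = 6 h/week × 12 weeks = 72 h
Energy = 0.096 kW × 72 h = 6.912 kWh
Cost = 6.912 kWh × $0.23/kWh = $1.59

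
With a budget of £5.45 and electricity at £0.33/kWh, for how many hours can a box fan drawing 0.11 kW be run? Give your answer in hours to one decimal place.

Energy available = £5.45 ÷ £0.33/kWh = 16.5152 kWh
Hours = 16.5152 kWh ÷ 0.11 kW = 150.1 h

150.1 h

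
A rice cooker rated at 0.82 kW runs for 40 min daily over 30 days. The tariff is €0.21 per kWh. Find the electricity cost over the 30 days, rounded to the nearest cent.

Runtime = 40 min × 30 = 1200 min = 20 h
Energy = 0.82 kW × 20 h = 16.4 kWh
Cost = 16.4 kWh × €0.21/kWh = €3.44

€3.44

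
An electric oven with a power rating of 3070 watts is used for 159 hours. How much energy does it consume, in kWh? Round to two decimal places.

Energy = 3.07 kW × 159 h = 488.13 kWh

488.13 kWh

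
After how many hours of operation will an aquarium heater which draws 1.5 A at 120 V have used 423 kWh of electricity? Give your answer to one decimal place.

2350.0 h

Power = 1.5 A × 120 V = 180 W = 0.18 kW
Hours = 423 kWh ÷ 0.18 kW = 2350.0 h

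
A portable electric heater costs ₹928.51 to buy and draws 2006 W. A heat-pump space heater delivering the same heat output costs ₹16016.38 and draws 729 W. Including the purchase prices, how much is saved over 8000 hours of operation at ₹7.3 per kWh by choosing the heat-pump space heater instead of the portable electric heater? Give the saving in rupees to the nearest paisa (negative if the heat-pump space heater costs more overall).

₹59488.93

portable electric heater: ₹928.51 + (2006/1000) kW × 8000 h × ₹7.3 = ₹928.51 + ₹117150.4 = ₹118078.91
heat-pump space heater: ₹16016.38 + (729/1000) kW × 8000 h × ₹7.3 = ₹16016.38 + ₹42573.6 = ₹58589.98
Saving = ₹118078.91 − ₹58589.98 = ₹59488.93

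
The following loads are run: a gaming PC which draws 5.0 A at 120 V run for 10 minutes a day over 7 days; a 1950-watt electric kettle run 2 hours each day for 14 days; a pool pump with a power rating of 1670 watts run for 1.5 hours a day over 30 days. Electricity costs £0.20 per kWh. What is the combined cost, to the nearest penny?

£26.09

gaming PC: Power = 5.0 A × 120 V = 600 W = 0.6 kW
gaming PC: Runtime = 10 min × 7 = 70 min = 1.166666… h
gaming PC: 0.6 kW × 1.166666… h = 0.7 kWh
electric kettle: Runtime = 2 h/day × 14 days = 28 h
electric kettle: 1.95 kW × 28 h = 54.6 kWh
pool pump: Runtime = 1.5 h/day × 30 days = 45 h
pool pump: 1.67 kW × 45 h = 75.15 kWh
Total energy = 130.45 kWh
Cost = 130.45 × £0.20 = £26.09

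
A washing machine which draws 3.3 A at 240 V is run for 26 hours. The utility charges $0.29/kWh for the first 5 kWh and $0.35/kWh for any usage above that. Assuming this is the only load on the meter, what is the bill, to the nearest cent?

Power = 3.3 A × 240 V = 792 W = 0.792 kW
Energy = 0.792 kW × 26 h = 20.592 kWh
Tier 1 (0–5 kWh): 5 × $0.29 = $1.45
Above 5 kWh: 15.592 × $0.35 = $5.4572
Bill = $6.91

$6.91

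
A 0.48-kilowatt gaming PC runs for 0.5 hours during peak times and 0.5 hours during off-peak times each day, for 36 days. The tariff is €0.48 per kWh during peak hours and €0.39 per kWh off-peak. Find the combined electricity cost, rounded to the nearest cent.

€7.52

Peak energy = 0.48 kW × 0.5 h × 36 = 8.64 kWh
Off-peak energy = 0.48 kW × 0.5 h × 36 = 8.64 kWh
Cost = 8.64 × €0.48 + 8.64 × €0.39 = €4.1472 + €3.3696 = €7.52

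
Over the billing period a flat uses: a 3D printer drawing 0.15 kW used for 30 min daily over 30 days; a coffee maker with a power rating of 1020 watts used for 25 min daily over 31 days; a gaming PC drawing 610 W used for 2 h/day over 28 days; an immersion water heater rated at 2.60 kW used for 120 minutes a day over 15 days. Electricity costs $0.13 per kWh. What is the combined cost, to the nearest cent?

$16.59

3D printer: Runtime = 30 min × 30 = 900 min = 15 h
3D printer: 0.15 kW × 15 h = 2.25 kWh
coffee maker: Runtime = 25 min × 31 = 775 min = 12.916666… h
coffee maker: 1.02 kW × 12.916666… h = 13.175 kWh
gaming PC: Runtime = 2 h/day × 28 days = 56 h
gaming PC: 0.61 kW × 56 h = 34.16 kWh
immersion water heater: Runtime = 120 min × 15 = 1800 min = 30 h
immersion water heater: 2.6 kW × 30 h = 78 kWh
Total energy = 127.585 kWh
Cost = 127.585 × $0.13 = $16.59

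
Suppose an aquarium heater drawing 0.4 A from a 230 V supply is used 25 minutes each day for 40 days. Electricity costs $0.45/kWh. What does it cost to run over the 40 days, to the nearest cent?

$0.69

Power = 0.4 A × 230 V = 92 W = 0.092 kW
Runtime = 25 min × 40 = 1000 min = 16.666666… h
Energy = 0.092 kW × 16.666666… h = 1.533333… kWh
Cost = 1.533333… kWh × $0.45/kWh = $0.69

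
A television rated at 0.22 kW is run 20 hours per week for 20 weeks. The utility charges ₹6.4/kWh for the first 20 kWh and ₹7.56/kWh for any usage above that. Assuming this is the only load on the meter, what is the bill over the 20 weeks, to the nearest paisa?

Runtime = 20 h/week × 20 weeks = 400 h
Energy = 0.22 kW × 400 h = 88 kWh
Tier 1 (0–20 kWh): 20 × ₹6.4 = ₹128
Above 20 kWh: 68 × ₹7.56 = ₹514.08
Bill = ₹642.08

₹642.08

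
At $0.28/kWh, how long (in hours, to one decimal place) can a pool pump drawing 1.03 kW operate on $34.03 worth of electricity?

Energy available = $34.03 ÷ $0.28/kWh = 121.5357 kWh
Hours = 121.5357 kWh ÷ 1.03 kW = 118.0 h

118.0 h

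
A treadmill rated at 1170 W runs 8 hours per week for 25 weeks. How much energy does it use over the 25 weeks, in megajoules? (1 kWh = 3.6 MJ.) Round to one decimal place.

Runtime = 8 h/week × 25 weeks = 200 h
Energy = 1.17 kW × 200 h = 234 kWh
= 234 × 3.6 MJ = 842.4 MJ

842.4 MJ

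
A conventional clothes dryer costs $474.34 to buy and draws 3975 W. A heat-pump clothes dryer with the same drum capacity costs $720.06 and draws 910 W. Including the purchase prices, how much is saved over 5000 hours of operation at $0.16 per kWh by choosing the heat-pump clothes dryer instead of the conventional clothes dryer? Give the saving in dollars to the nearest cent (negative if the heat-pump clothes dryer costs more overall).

conventional clothes dryer: $474.34 + (3975/1000) kW × 5000 h × $0.16 = $474.34 + $3180 = $3654.34
heat-pump clothes dryer: $720.06 + (910/1000) kW × 5000 h × $0.16 = $720.06 + $728 = $1448.06
Saving = $3654.34 − $1448.06 = $2206.28

$2206.28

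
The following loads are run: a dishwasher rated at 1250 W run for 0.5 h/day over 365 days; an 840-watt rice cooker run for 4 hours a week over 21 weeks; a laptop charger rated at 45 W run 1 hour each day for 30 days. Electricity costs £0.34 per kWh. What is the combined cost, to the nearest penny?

£102.01

dishwasher: Runtime = 0.5 h/day × 365 days = 182.5 h
dishwasher: 1.25 kW × 182.5 h = 228.125 kWh
rice cooker: Runtime = 4 h/week × 21 weeks = 84 h
rice cooker: 0.84 kW × 84 h = 70.56 kWh
laptop charger: Runtime = 1 h/day × 30 days = 30 h
laptop charger: 0.045 kW × 30 h = 1.35 kWh
Total energy = 300.035 kWh
Cost = 300.035 × £0.34 = £102.01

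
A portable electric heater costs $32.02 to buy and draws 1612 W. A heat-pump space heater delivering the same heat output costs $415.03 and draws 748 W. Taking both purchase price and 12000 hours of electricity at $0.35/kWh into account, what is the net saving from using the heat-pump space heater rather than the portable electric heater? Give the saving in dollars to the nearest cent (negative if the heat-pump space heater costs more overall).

portable electric heater: $32.02 + (1612/1000) kW × 12000 h × $0.35 = $32.02 + $6770.4 = $6802.42
heat-pump space heater: $415.03 + (748/1000) kW × 12000 h × $0.35 = $415.03 + $3141.6 = $3556.63
Saving = $6802.42 − $3556.63 = $3245.79

$3245.79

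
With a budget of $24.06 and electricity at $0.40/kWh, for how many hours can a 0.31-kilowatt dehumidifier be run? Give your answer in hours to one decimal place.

Energy available = $24.06 ÷ $0.40/kWh = 60.15 kWh
Hours = 60.15 kWh ÷ 0.31 kW = 194.0 h

194.0 h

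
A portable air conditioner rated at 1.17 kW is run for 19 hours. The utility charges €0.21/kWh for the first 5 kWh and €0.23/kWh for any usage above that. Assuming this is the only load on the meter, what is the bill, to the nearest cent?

Energy = 1.17 kW × 19 h = 22.23 kWh
Tier 1 (0–5 kWh): 5 × €0.21 = €1.05
Above 5 kWh: 17.23 × €0.23 = €3.9629
Bill = €5.01

€5.01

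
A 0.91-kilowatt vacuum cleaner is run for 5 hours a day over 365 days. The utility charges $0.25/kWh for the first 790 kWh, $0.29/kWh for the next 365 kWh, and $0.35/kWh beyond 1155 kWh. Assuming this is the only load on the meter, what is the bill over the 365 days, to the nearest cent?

$480.36

Runtime = 5 h/day × 365 days = 1825 h
Energy = 0.91 kW × 1825 h = 1660.75 kWh
Tier 1 (0–790 kWh): 790 × $0.25 = $197.5
Tier 2 (790–1155 kWh): 365 × $0.29 = $105.85
Above 1155 kWh: 505.75 × $0.35 = $177.0125
Bill = $480.36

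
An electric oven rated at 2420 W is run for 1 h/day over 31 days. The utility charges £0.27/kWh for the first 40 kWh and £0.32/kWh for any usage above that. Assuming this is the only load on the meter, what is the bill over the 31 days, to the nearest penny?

Runtime = 1 h/day × 31 days = 31 h
Energy = 2.42 kW × 31 h = 75.02 kWh
Tier 1 (0–40 kWh): 40 × £0.27 = £10.8
Above 40 kWh: 35.02 × £0.32 = £11.2064
Bill = £22.01

£22.01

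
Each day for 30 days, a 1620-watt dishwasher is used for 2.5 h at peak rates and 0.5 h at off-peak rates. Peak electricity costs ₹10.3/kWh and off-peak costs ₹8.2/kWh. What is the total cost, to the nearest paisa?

Peak energy = 1.62 kW × 2.5 h × 30 = 121.5 kWh
Off-peak energy = 1.62 kW × 0.5 h × 30 = 24.3 kWh
Cost = 121.5 × ₹10.3 + 24.3 × ₹8.2 = ₹1251.45 + ₹199.26 = ₹1450.71

₹1450.71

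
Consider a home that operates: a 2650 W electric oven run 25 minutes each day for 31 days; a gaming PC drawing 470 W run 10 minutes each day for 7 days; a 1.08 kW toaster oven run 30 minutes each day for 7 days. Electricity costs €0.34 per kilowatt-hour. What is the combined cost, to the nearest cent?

electric oven: Runtime = 25 min × 31 = 775 min = 12.916666… h
electric oven: 2.65 kW × 12.916666… h = 34.229166… kWh
gaming PC: Runtime = 10 min × 7 = 70 min = 1.166666… h
gaming PC: 0.47 kW × 1.166666… h = 0.548333… kWh
toaster oven: Runtime = 30 min × 7 = 210 min = 3.5 h
toaster oven: 1.08 kW × 3.5 h = 3.78 kWh
Total energy = 38.5575 kWh
Cost = 38.5575 × €0.34 = €13.11

€13.11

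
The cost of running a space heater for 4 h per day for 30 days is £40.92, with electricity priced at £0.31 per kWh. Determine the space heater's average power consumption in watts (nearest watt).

1100 W

Energy = £40.92 ÷ £0.31/kWh = 132 kWh
Runtime = 4 h/day × 30 days = 120 h
Power = 132 kWh ÷ 120 h = 1.1 kW = 1100 W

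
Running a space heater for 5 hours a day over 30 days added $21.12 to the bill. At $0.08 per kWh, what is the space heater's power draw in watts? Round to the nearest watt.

1760 W

Energy = $21.12 ÷ $0.08/kWh = 264 kWh
Runtime = 5 h/day × 30 days = 150 h
Power = 264 kWh ÷ 150 h = 1.76 kW = 1760 W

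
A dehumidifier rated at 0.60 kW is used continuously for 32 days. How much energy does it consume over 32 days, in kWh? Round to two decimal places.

Runtime = 24 h × 32 = 768 h
Energy = 0.6 kW × 768 h = 460.8 kWh

460.80 kWh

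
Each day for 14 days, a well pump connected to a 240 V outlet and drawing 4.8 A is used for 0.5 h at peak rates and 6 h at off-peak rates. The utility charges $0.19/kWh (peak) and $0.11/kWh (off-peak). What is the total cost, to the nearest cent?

Power = 4.8 A × 240 V = 1152 W = 1.152 kW
Peak energy = 1.152 kW × 0.5 h × 14 = 8.064 kWh
Off-peak energy = 1.152 kW × 6 h × 14 = 96.768 kWh
Cost = 8.064 × $0.19 + 96.768 × $0.11 = $1.53216 + $10.64448 = $12.18

$12.18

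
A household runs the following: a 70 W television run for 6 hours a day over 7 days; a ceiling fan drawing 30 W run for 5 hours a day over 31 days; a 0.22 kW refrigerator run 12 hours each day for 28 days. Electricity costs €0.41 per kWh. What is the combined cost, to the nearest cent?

€33.42

television: Runtime = 6 h/day × 7 days = 42 h
television: 0.07 kW × 42 h = 2.94 kWh
ceiling fan: Runtime = 5 h/day × 31 days = 155 h
ceiling fan: 0.03 kW × 155 h = 4.65 kWh
refrigerator: Runtime = 12 h/day × 28 days = 336 h
refrigerator: 0.22 kW × 336 h = 73.92 kWh
Total energy = 81.51 kWh
Cost = 81.51 × €0.41 = €33.42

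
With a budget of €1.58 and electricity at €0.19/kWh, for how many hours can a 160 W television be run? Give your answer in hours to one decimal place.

Energy available = €1.58 ÷ €0.19/kWh = 8.3158 kWh
Hours = 8.3158 kWh ÷ 0.16 kW = 52.0 h

52.0 h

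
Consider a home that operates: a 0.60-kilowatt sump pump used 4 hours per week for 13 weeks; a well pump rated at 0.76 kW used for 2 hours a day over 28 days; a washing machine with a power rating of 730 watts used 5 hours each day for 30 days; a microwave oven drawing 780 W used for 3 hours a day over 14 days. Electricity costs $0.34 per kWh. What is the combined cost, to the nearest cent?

$73.45

sump pump: Runtime = 4 h/week × 13 weeks = 52 h
sump pump: 0.6 kW × 52 h = 31.2 kWh
well pump: Runtime = 2 h/day × 28 days = 56 h
well pump: 0.76 kW × 56 h = 42.56 kWh
washing machine: Runtime = 5 h/day × 30 days = 150 h
washing machine: 0.73 kW × 150 h = 109.5 kWh
microwave oven: Runtime = 3 h/day × 14 days = 42 h
microwave oven: 0.78 kW × 42 h = 32.76 kWh
Total energy = 216.02 kWh
Cost = 216.02 × $0.34 = $73.45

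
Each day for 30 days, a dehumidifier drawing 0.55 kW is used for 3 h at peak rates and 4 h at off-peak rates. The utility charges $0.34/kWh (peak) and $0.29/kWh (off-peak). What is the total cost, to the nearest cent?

$35.97

Peak energy = 0.55 kW × 3 h × 30 = 49.5 kWh
Off-peak energy = 0.55 kW × 4 h × 30 = 66 kWh
Cost = 49.5 × $0.34 + 66 × $0.29 = $16.83 + $19.14 = $35.97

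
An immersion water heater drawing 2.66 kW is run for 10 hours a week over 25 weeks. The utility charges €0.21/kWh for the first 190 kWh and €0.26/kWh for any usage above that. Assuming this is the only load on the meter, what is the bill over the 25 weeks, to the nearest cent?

Runtime = 10 h/week × 25 weeks = 250 h
Energy = 2.66 kW × 250 h = 665 kWh
Tier 1 (0–190 kWh): 190 × €0.21 = €39.9
Above 190 kWh: 475 × €0.26 = €123.5
Bill = €163.40

€163.40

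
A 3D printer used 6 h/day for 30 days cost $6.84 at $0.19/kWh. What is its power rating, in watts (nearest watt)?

200 W

Energy = $6.84 ÷ $0.19/kWh = 36 kWh
Runtime = 6 h/day × 30 days = 180 h
Power = 36 kWh ÷ 180 h = 0.2 kW = 200 W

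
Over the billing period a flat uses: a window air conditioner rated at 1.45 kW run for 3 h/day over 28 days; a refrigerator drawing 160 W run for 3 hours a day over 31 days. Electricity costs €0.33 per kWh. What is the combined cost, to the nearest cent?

€45.10

window air conditioner: Runtime = 3 h/day × 28 days = 84 h
window air conditioner: 1.45 kW × 84 h = 121.8 kWh
refrigerator: Runtime = 3 h/day × 31 days = 93 h
refrigerator: 0.16 kW × 93 h = 14.88 kWh
Total energy = 136.68 kWh
Cost = 136.68 × €0.33 = €45.10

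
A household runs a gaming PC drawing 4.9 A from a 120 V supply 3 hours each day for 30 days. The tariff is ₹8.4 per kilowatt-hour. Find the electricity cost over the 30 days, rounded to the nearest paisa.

₹444.53

Power = 4.9 A × 120 V = 588 W = 0.588 kW
Runtime = 3 h/day × 30 days = 90 h
Energy = 0.588 kW × 90 h = 52.92 kWh
Cost = 52.92 kWh × ₹8.4/kWh = ₹444.53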